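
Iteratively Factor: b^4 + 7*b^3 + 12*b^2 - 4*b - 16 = (b + 2)*(b^3 + 5*b^2 + 2*b - 8) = (b - 1)*(b + 2)*(b^2 + 6*b + 8) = (b - 1)*(b + 2)*(b + 4)*(b + 2)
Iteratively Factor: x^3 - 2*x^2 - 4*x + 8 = (x + 2)*(x^2 - 4*x + 4) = (x - 2)*(x + 2)*(x - 2)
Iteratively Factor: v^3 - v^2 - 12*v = (v - 4)*(v^2 + 3*v) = v*(v - 4)*(v + 3)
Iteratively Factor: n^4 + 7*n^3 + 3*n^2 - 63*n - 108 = (n - 3)*(n^3 + 10*n^2 + 33*n + 36) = (n - 3)*(n + 3)*(n^2 + 7*n + 12) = (n - 3)*(n + 3)*(n + 4)*(n + 3)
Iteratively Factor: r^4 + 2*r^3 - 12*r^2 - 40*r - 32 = (r + 2)*(r^3 - 12*r - 16) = (r + 2)^2*(r^2 - 2*r - 8) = (r - 4)*(r + 2)^2*(r + 2)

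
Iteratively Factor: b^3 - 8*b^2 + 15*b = (b)*(b^2 - 8*b + 15) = b*(b - 3)*(b - 5)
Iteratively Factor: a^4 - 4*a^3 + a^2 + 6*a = (a - 3)*(a^3 - a^2 - 2*a) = a*(a - 3)*(a^2 - a - 2) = a*(a - 3)*(a - 2)*(a + 1)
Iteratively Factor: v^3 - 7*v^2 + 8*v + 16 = (v + 1)*(v^2 - 8*v + 16) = (v - 4)*(v + 1)*(v - 4)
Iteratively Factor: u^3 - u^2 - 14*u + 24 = (u + 4)*(u^2 - 5*u + 6) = (u - 3)*(u + 4)*(u - 2)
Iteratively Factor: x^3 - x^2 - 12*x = (x)*(x^2 - x - 12) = x*(x - 4)*(x + 3)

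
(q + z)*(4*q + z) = 4*q^2 + 5*q*z + z^2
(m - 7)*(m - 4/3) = m^2 - 25*m/3 + 28/3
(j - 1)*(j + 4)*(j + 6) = j^3 + 9*j^2 + 14*j - 24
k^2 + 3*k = k*(k + 3)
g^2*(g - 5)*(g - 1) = g^4 - 6*g^3 + 5*g^2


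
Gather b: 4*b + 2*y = 4*b + 2*y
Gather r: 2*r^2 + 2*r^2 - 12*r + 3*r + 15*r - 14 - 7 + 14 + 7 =4*r^2 + 6*r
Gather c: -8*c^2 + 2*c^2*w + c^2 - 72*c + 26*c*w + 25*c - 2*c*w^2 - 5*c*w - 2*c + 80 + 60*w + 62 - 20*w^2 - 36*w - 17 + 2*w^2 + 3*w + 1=c^2*(2*w - 7) + c*(-2*w^2 + 21*w - 49) - 18*w^2 + 27*w + 126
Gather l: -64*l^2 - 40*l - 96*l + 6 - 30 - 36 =-64*l^2 - 136*l - 60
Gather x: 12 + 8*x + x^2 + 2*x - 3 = x^2 + 10*x + 9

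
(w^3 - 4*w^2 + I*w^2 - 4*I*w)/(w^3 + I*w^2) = (w - 4)/w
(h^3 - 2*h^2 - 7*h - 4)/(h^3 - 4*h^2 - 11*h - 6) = (h - 4)/(h - 6)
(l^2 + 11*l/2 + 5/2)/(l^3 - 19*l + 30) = (l + 1/2)/(l^2 - 5*l + 6)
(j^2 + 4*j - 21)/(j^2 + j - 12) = (j + 7)/(j + 4)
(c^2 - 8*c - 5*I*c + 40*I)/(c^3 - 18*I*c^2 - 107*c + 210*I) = (c - 8)/(c^2 - 13*I*c - 42)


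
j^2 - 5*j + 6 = (j - 3)*(j - 2)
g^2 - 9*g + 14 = (g - 7)*(g - 2)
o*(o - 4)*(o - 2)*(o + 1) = o^4 - 5*o^3 + 2*o^2 + 8*o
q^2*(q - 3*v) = q^3 - 3*q^2*v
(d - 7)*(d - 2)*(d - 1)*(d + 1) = d^4 - 9*d^3 + 13*d^2 + 9*d - 14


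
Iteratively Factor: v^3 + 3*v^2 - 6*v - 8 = (v + 1)*(v^2 + 2*v - 8) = (v + 1)*(v + 4)*(v - 2)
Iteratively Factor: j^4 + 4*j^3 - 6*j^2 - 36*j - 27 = (j + 3)*(j^3 + j^2 - 9*j - 9) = (j + 1)*(j + 3)*(j^2 - 9) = (j + 1)*(j + 3)^2*(j - 3)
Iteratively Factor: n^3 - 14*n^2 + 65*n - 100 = (n - 5)*(n^2 - 9*n + 20) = (n - 5)^2*(n - 4)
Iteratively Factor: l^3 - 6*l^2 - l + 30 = (l - 3)*(l^2 - 3*l - 10) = (l - 5)*(l - 3)*(l + 2)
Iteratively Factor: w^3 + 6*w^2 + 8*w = (w + 4)*(w^2 + 2*w) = w*(w + 4)*(w + 2)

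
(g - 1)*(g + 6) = g^2 + 5*g - 6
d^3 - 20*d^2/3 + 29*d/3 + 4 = (d - 4)*(d - 3)*(d + 1/3)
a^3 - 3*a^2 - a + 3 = (a - 3)*(a - 1)*(a + 1)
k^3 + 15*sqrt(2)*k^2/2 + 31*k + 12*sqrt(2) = (k + sqrt(2)/2)*(k + 3*sqrt(2))*(k + 4*sqrt(2))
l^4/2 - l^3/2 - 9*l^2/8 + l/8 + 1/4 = (l/2 + 1/2)*(l - 2)*(l - 1/2)*(l + 1/2)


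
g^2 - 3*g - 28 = (g - 7)*(g + 4)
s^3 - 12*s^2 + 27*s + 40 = (s - 8)*(s - 5)*(s + 1)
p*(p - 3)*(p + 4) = p^3 + p^2 - 12*p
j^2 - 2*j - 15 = (j - 5)*(j + 3)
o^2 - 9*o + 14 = (o - 7)*(o - 2)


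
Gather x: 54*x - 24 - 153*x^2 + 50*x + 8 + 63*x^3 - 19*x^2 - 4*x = 63*x^3 - 172*x^2 + 100*x - 16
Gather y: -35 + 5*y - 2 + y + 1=6*y - 36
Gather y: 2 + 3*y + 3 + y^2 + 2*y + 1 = y^2 + 5*y + 6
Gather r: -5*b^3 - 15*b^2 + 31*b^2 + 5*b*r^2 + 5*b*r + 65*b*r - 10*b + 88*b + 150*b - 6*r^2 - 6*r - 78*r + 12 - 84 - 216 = -5*b^3 + 16*b^2 + 228*b + r^2*(5*b - 6) + r*(70*b - 84) - 288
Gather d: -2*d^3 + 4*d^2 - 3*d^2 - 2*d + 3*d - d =-2*d^3 + d^2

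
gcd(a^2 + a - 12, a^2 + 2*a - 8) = a + 4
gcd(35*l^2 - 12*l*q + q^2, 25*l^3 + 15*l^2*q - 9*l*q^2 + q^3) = -5*l + q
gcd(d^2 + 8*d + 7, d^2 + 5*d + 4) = d + 1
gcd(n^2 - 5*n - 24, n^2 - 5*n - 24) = n^2 - 5*n - 24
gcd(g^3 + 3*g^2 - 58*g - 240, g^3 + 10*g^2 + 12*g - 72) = g + 6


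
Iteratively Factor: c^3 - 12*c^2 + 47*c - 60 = (c - 5)*(c^2 - 7*c + 12) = (c - 5)*(c - 3)*(c - 4)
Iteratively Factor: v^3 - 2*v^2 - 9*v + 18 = (v + 3)*(v^2 - 5*v + 6) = (v - 3)*(v + 3)*(v - 2)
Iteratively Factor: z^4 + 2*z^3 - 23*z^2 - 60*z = (z)*(z^3 + 2*z^2 - 23*z - 60) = z*(z - 5)*(z^2 + 7*z + 12) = z*(z - 5)*(z + 3)*(z + 4)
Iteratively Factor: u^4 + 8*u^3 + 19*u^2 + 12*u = (u)*(u^3 + 8*u^2 + 19*u + 12) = u*(u + 4)*(u^2 + 4*u + 3) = u*(u + 3)*(u + 4)*(u + 1)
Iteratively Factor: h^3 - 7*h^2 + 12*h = (h)*(h^2 - 7*h + 12) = h*(h - 4)*(h - 3)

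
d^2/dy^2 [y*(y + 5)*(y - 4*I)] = 6*y + 10 - 8*I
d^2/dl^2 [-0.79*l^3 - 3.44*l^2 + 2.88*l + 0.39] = -4.74*l - 6.88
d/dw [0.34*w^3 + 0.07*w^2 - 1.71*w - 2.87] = 1.02*w^2 + 0.14*w - 1.71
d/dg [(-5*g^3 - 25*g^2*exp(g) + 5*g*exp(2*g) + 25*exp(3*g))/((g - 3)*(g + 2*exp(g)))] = 5*((g - 3)*(g + 2*exp(g))*(-5*g^2*exp(g) - 3*g^2 + 2*g*exp(2*g) - 10*g*exp(g) + 15*exp(3*g) + exp(2*g)) + (g - 3)*(2*exp(g) + 1)*(g^3 + 5*g^2*exp(g) - g*exp(2*g) - 5*exp(3*g)) + (g + 2*exp(g))*(g^3 + 5*g^2*exp(g) - g*exp(2*g) - 5*exp(3*g)))/((g - 3)^2*(g + 2*exp(g))^2)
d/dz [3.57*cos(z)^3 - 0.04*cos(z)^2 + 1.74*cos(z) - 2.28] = (-10.71*cos(z)^2 + 0.08*cos(z) - 1.74)*sin(z)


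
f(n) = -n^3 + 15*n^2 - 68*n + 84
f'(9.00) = -41.00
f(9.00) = -42.00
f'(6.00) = 4.00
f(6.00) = 0.00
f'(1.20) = -36.32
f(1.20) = 22.27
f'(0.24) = -60.97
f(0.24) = 68.53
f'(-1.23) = -109.44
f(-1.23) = 192.19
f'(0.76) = -46.93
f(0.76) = 40.55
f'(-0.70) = -90.47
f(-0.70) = 139.29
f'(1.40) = -31.88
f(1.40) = 15.46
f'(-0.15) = -72.57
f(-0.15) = 94.54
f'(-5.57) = -328.17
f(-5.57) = 1100.94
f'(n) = -3*n^2 + 30*n - 68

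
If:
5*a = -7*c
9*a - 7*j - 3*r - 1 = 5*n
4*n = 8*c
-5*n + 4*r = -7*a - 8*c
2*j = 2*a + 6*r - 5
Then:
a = -21/76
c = 15/76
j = -313/304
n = 15/38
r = 177/304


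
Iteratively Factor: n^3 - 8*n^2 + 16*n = (n - 4)*(n^2 - 4*n) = (n - 4)^2*(n)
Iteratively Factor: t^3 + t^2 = (t + 1)*(t^2) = t*(t + 1)*(t)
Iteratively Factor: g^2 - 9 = (g + 3)*(g - 3)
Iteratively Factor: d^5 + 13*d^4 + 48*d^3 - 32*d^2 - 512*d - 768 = (d + 4)*(d^4 + 9*d^3 + 12*d^2 - 80*d - 192) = (d + 4)^2*(d^3 + 5*d^2 - 8*d - 48) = (d + 4)^3*(d^2 + d - 12) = (d + 4)^4*(d - 3)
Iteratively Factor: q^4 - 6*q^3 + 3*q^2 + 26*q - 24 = (q - 1)*(q^3 - 5*q^2 - 2*q + 24) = (q - 1)*(q + 2)*(q^2 - 7*q + 12) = (q - 4)*(q - 1)*(q + 2)*(q - 3)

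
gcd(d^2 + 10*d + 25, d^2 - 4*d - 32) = 1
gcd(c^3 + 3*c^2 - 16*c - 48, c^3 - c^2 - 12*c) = c^2 - c - 12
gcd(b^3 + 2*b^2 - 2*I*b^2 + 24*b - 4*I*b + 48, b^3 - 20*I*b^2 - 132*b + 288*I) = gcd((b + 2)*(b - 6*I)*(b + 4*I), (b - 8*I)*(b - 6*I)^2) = b - 6*I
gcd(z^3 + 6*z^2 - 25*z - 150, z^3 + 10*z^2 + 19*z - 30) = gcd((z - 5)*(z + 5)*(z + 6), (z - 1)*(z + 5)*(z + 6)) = z^2 + 11*z + 30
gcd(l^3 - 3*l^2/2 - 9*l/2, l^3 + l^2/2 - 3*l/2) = l^2 + 3*l/2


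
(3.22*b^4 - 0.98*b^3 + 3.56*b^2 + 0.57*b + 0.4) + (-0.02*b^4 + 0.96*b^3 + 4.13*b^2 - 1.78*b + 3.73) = 3.2*b^4 - 0.02*b^3 + 7.69*b^2 - 1.21*b + 4.13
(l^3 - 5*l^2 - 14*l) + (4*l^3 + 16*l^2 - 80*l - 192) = 5*l^3 + 11*l^2 - 94*l - 192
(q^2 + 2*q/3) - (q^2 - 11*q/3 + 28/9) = 13*q/3 - 28/9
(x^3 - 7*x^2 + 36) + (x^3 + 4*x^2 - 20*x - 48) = 2*x^3 - 3*x^2 - 20*x - 12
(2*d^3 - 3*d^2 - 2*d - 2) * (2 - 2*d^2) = -4*d^5 + 6*d^4 + 8*d^3 - 2*d^2 - 4*d - 4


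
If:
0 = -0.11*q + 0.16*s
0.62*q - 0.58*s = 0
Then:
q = 0.00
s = 0.00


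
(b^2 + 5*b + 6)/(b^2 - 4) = (b + 3)/(b - 2)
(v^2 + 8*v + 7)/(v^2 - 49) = (v + 1)/(v - 7)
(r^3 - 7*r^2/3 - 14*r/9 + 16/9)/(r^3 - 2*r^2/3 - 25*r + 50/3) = (3*r^2 - 5*r - 8)/(3*(r^2 - 25))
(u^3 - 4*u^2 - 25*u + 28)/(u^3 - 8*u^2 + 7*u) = (u + 4)/u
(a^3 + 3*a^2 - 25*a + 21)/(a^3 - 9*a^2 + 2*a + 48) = (a^2 + 6*a - 7)/(a^2 - 6*a - 16)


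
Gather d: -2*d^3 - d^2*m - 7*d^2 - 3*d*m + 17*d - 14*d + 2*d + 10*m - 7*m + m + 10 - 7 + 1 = -2*d^3 + d^2*(-m - 7) + d*(5 - 3*m) + 4*m + 4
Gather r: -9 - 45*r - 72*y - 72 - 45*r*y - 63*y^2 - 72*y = r*(-45*y - 45) - 63*y^2 - 144*y - 81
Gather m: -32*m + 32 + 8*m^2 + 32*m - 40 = 8*m^2 - 8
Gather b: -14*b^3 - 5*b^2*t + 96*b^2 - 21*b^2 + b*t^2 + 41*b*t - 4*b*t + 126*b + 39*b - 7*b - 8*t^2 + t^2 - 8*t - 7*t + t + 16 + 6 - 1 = -14*b^3 + b^2*(75 - 5*t) + b*(t^2 + 37*t + 158) - 7*t^2 - 14*t + 21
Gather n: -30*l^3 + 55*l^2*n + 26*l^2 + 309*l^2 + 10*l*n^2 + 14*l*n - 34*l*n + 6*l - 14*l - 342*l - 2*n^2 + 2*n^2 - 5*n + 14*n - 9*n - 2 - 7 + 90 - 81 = -30*l^3 + 335*l^2 + 10*l*n^2 - 350*l + n*(55*l^2 - 20*l)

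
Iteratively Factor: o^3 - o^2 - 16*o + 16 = (o - 4)*(o^2 + 3*o - 4) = (o - 4)*(o + 4)*(o - 1)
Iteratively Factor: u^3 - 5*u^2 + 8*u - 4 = (u - 1)*(u^2 - 4*u + 4) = (u - 2)*(u - 1)*(u - 2)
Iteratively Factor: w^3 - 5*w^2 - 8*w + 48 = (w - 4)*(w^2 - w - 12) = (w - 4)*(w + 3)*(w - 4)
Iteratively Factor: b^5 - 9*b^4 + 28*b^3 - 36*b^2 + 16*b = (b - 4)*(b^4 - 5*b^3 + 8*b^2 - 4*b) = (b - 4)*(b - 1)*(b^3 - 4*b^2 + 4*b) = (b - 4)*(b - 2)*(b - 1)*(b^2 - 2*b) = b*(b - 4)*(b - 2)*(b - 1)*(b - 2)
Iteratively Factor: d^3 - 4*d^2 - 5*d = (d + 1)*(d^2 - 5*d) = d*(d + 1)*(d - 5)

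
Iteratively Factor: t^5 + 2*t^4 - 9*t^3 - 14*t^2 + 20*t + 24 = (t + 1)*(t^4 + t^3 - 10*t^2 - 4*t + 24) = (t - 2)*(t + 1)*(t^3 + 3*t^2 - 4*t - 12) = (t - 2)*(t + 1)*(t + 3)*(t^2 - 4) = (t - 2)*(t + 1)*(t + 2)*(t + 3)*(t - 2)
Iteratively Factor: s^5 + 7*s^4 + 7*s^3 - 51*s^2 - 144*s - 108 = (s - 3)*(s^4 + 10*s^3 + 37*s^2 + 60*s + 36) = (s - 3)*(s + 3)*(s^3 + 7*s^2 + 16*s + 12) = (s - 3)*(s + 2)*(s + 3)*(s^2 + 5*s + 6) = (s - 3)*(s + 2)*(s + 3)^2*(s + 2)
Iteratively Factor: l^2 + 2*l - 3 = (l - 1)*(l + 3)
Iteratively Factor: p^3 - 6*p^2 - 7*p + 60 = (p + 3)*(p^2 - 9*p + 20) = (p - 5)*(p + 3)*(p - 4)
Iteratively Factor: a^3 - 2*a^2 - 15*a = (a)*(a^2 - 2*a - 15) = a*(a - 5)*(a + 3)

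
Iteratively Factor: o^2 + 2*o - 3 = (o + 3)*(o - 1)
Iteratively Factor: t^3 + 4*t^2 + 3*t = (t + 1)*(t^2 + 3*t) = t*(t + 1)*(t + 3)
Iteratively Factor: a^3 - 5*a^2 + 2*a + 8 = (a - 4)*(a^2 - a - 2) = (a - 4)*(a + 1)*(a - 2)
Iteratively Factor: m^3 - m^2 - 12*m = (m - 4)*(m^2 + 3*m) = m*(m - 4)*(m + 3)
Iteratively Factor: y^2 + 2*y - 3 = (y + 3)*(y - 1)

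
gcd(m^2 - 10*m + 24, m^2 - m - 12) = m - 4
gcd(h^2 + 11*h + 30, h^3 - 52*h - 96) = h + 6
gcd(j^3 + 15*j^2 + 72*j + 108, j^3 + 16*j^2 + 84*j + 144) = j^2 + 12*j + 36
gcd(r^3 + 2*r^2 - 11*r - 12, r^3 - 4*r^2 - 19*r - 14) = r + 1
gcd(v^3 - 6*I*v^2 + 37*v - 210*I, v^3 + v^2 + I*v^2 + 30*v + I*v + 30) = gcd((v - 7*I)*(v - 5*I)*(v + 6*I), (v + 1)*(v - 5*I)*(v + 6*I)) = v^2 + I*v + 30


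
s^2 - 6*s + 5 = (s - 5)*(s - 1)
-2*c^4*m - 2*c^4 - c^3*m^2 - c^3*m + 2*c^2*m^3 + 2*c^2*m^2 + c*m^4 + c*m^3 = (-c + m)*(c + m)*(2*c + m)*(c*m + c)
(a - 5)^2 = a^2 - 10*a + 25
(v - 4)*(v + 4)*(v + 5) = v^3 + 5*v^2 - 16*v - 80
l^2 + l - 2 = (l - 1)*(l + 2)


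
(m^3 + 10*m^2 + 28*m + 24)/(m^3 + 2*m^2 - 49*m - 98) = (m^2 + 8*m + 12)/(m^2 - 49)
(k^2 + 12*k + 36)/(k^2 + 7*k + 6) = (k + 6)/(k + 1)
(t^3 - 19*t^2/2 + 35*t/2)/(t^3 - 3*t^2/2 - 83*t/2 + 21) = t*(2*t - 5)/(2*t^2 + 11*t - 6)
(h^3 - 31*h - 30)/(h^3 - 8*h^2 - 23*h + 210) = (h + 1)/(h - 7)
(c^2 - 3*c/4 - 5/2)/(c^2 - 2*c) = (c + 5/4)/c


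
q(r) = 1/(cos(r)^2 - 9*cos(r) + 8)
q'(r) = (2*sin(r)*cos(r) - 9*sin(r))/(cos(r)^2 - 9*cos(r) + 8)^2 = (2*cos(r) - 9)*sin(r)/(cos(r)^2 - 9*cos(r) + 8)^2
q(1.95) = 0.09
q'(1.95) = -0.07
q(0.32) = 2.79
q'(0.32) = -17.44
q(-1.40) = 0.15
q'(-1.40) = 0.20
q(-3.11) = 0.06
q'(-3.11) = 0.00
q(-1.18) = 0.21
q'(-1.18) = 0.34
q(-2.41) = 0.07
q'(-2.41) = 0.03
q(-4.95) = 0.17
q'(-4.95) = -0.24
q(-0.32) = 2.79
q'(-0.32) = 17.44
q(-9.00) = 0.06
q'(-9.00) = 0.02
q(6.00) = 3.57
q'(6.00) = 25.16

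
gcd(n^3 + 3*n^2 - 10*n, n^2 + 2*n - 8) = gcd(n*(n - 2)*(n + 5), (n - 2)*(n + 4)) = n - 2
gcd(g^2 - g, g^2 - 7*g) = g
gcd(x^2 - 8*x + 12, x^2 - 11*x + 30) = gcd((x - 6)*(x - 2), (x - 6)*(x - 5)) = x - 6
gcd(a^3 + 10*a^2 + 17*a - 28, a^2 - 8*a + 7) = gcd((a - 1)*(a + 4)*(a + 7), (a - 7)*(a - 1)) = a - 1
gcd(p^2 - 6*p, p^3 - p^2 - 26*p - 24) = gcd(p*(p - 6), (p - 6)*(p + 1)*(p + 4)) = p - 6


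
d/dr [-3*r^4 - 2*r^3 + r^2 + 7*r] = -12*r^3 - 6*r^2 + 2*r + 7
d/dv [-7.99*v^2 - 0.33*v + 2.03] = -15.98*v - 0.33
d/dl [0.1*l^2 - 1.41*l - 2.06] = 0.2*l - 1.41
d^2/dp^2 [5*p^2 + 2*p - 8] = 10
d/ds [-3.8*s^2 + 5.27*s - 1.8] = 5.27 - 7.6*s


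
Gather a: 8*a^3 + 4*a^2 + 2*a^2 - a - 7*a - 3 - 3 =8*a^3 + 6*a^2 - 8*a - 6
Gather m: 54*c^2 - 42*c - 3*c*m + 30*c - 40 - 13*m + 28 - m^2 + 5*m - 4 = 54*c^2 - 12*c - m^2 + m*(-3*c - 8) - 16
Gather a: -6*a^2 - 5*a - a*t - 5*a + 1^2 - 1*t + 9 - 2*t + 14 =-6*a^2 + a*(-t - 10) - 3*t + 24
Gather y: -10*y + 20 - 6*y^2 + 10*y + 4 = 24 - 6*y^2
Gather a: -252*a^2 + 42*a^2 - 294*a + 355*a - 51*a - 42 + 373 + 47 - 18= -210*a^2 + 10*a + 360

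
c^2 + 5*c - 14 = (c - 2)*(c + 7)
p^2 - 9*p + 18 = (p - 6)*(p - 3)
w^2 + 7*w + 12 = (w + 3)*(w + 4)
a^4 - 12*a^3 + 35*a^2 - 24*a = a*(a - 8)*(a - 3)*(a - 1)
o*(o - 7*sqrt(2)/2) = o^2 - 7*sqrt(2)*o/2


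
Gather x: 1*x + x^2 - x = x^2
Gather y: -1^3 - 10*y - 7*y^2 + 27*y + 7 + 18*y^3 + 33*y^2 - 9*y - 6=18*y^3 + 26*y^2 + 8*y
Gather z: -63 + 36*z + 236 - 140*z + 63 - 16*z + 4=240 - 120*z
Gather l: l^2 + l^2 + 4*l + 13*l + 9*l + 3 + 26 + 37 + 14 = 2*l^2 + 26*l + 80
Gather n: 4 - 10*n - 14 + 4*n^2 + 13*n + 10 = 4*n^2 + 3*n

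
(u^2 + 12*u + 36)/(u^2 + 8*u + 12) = (u + 6)/(u + 2)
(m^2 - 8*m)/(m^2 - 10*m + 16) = m/(m - 2)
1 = 1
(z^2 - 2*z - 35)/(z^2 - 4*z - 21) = (z + 5)/(z + 3)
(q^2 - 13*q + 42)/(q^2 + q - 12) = (q^2 - 13*q + 42)/(q^2 + q - 12)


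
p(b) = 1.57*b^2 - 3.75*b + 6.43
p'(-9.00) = -32.01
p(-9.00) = 167.35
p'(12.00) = 33.93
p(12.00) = 187.51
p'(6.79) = 17.57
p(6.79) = 53.35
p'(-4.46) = -17.75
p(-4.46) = 54.38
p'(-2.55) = -11.76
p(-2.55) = 26.20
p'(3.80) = 8.18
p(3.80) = 14.85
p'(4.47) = 10.29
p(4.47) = 21.04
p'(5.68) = 14.09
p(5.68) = 35.78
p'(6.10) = 15.40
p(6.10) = 41.97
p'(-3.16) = -13.67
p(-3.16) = 33.96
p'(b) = 3.14*b - 3.75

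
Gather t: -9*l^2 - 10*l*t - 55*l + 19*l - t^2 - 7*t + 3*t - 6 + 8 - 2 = -9*l^2 - 36*l - t^2 + t*(-10*l - 4)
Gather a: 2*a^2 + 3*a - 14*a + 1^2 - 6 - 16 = 2*a^2 - 11*a - 21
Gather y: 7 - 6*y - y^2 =-y^2 - 6*y + 7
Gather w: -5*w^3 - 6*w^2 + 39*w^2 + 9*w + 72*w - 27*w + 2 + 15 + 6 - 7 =-5*w^3 + 33*w^2 + 54*w + 16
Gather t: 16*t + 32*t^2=32*t^2 + 16*t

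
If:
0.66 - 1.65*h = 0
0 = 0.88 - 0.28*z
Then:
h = 0.40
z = 3.14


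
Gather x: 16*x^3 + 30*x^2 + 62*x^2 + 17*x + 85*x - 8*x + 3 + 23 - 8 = 16*x^3 + 92*x^2 + 94*x + 18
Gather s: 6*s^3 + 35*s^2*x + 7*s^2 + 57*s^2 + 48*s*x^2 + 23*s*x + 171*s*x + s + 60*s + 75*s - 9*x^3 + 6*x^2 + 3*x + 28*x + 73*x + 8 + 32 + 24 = 6*s^3 + s^2*(35*x + 64) + s*(48*x^2 + 194*x + 136) - 9*x^3 + 6*x^2 + 104*x + 64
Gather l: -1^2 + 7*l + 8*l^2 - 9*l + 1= 8*l^2 - 2*l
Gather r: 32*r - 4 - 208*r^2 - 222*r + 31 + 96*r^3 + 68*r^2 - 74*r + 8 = 96*r^3 - 140*r^2 - 264*r + 35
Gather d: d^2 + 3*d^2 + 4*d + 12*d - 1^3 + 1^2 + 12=4*d^2 + 16*d + 12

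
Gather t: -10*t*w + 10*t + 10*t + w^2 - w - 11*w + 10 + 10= t*(20 - 10*w) + w^2 - 12*w + 20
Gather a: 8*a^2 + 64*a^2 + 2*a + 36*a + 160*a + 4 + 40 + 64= 72*a^2 + 198*a + 108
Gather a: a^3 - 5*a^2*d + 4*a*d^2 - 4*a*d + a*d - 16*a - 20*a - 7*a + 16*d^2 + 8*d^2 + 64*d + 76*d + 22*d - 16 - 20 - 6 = a^3 - 5*a^2*d + a*(4*d^2 - 3*d - 43) + 24*d^2 + 162*d - 42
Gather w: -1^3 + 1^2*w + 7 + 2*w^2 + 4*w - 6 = 2*w^2 + 5*w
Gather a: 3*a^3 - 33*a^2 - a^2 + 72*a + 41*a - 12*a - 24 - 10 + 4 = 3*a^3 - 34*a^2 + 101*a - 30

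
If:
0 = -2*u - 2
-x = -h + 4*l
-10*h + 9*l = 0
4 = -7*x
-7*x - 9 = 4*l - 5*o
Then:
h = 36/217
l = 40/217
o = 249/217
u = -1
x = -4/7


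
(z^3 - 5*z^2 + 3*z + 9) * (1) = z^3 - 5*z^2 + 3*z + 9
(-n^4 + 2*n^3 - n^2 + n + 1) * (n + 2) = -n^5 + 3*n^3 - n^2 + 3*n + 2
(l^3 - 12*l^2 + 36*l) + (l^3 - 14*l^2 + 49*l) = 2*l^3 - 26*l^2 + 85*l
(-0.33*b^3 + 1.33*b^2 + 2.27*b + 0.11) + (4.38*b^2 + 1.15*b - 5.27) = -0.33*b^3 + 5.71*b^2 + 3.42*b - 5.16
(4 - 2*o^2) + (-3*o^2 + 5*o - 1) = -5*o^2 + 5*o + 3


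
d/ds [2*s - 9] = 2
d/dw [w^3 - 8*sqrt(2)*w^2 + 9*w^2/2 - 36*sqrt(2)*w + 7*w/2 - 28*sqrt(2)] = 3*w^2 - 16*sqrt(2)*w + 9*w - 36*sqrt(2) + 7/2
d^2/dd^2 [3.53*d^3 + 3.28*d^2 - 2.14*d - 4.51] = 21.18*d + 6.56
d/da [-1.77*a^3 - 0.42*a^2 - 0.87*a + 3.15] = -5.31*a^2 - 0.84*a - 0.87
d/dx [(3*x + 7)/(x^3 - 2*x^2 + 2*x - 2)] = (-6*x^3 - 15*x^2 + 28*x - 20)/(x^6 - 4*x^5 + 8*x^4 - 12*x^3 + 12*x^2 - 8*x + 4)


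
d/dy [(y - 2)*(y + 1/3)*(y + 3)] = 3*y^2 + 8*y/3 - 17/3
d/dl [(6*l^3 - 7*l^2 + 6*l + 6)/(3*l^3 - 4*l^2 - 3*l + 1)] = (-3*l^4 - 72*l^3 + 9*l^2 + 34*l + 24)/(9*l^6 - 24*l^5 - 2*l^4 + 30*l^3 + l^2 - 6*l + 1)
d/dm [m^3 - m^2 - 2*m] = 3*m^2 - 2*m - 2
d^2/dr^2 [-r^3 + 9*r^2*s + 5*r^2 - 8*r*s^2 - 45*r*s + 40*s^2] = -6*r + 18*s + 10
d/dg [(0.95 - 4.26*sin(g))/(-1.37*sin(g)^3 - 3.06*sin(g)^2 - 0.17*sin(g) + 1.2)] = (-11.6724*sin(g)^3 - 9.1311*sin(g)^2 + 5.814*sin(g) - 4.9505)*cos(g)/(1.8769*sin(g)^6 + 8.3844*sin(g)^5 + 9.8294*sin(g)^4 - 2.2476*sin(g)^3 - 7.3151*sin(g)^2 - 0.408*sin(g) + 1.44)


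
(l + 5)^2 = l^2 + 10*l + 25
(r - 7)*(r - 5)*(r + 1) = r^3 - 11*r^2 + 23*r + 35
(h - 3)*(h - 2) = h^2 - 5*h + 6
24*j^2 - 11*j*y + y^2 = (-8*j + y)*(-3*j + y)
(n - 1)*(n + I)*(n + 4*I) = n^3 - n^2 + 5*I*n^2 - 4*n - 5*I*n + 4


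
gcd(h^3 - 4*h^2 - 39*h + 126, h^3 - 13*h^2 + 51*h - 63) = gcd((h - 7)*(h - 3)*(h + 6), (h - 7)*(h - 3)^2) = h^2 - 10*h + 21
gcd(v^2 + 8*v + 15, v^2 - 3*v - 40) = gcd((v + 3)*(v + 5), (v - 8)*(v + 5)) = v + 5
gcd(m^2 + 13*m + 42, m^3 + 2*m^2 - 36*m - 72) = m + 6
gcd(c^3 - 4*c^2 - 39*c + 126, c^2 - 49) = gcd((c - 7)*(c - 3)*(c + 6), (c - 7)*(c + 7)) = c - 7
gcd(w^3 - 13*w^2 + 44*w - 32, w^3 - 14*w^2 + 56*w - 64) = w^2 - 12*w + 32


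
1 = 1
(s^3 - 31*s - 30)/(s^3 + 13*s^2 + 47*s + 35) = (s - 6)/(s + 7)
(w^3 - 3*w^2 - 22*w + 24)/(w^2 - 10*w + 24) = (w^2 + 3*w - 4)/(w - 4)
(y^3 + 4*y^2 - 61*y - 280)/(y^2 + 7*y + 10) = (y^2 - y - 56)/(y + 2)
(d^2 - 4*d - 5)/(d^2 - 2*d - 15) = (d + 1)/(d + 3)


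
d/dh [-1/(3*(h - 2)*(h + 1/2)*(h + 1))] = 2*(6*h^2 - 2*h - 5)/(3*(4*h^6 - 4*h^5 - 19*h^4 + 2*h^3 + 29*h^2 + 20*h + 4))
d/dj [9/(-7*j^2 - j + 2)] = 9*(14*j + 1)/(7*j^2 + j - 2)^2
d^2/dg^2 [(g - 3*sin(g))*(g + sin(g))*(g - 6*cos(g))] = 2*g^2*sin(g) + 6*g^2*cos(g) + 24*g*sin(g) - 24*g*sin(2*g) - 8*g*cos(g) - 6*g*cos(2*g) + 6*g - 4*sin(g) - 6*sin(2*g) - 33*cos(g)/2 + 24*cos(2*g) + 81*cos(3*g)/2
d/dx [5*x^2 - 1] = 10*x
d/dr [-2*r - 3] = -2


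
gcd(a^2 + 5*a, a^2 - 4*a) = a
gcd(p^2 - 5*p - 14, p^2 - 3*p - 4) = 1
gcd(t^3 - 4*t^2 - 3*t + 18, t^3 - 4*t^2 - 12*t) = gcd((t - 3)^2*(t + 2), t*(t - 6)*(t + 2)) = t + 2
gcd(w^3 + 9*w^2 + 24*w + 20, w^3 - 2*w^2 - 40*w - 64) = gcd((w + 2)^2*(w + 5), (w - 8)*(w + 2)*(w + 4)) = w + 2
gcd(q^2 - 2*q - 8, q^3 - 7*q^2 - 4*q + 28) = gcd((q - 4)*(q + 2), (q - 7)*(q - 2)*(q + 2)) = q + 2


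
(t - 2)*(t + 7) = t^2 + 5*t - 14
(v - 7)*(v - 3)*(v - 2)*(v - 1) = v^4 - 13*v^3 + 53*v^2 - 83*v + 42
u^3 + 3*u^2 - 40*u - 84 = (u - 6)*(u + 2)*(u + 7)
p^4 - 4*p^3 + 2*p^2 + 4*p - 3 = (p - 3)*(p - 1)^2*(p + 1)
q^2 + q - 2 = (q - 1)*(q + 2)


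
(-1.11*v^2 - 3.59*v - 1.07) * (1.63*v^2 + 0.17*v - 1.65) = -1.8093*v^4 - 6.0404*v^3 - 0.5229*v^2 + 5.7416*v + 1.7655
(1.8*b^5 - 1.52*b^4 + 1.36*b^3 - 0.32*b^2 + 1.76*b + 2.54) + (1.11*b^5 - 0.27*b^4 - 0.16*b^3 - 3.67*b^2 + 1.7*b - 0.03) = 2.91*b^5 - 1.79*b^4 + 1.2*b^3 - 3.99*b^2 + 3.46*b + 2.51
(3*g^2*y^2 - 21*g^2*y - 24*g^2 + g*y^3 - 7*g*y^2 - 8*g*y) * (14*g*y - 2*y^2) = 42*g^3*y^3 - 294*g^3*y^2 - 336*g^3*y + 8*g^2*y^4 - 56*g^2*y^3 - 64*g^2*y^2 - 2*g*y^5 + 14*g*y^4 + 16*g*y^3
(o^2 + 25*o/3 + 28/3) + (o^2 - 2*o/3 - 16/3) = 2*o^2 + 23*o/3 + 4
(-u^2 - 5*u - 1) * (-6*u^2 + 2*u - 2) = 6*u^4 + 28*u^3 - 2*u^2 + 8*u + 2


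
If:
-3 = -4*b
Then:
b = 3/4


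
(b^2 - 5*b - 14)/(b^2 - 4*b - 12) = (b - 7)/(b - 6)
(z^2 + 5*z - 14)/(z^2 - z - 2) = (z + 7)/(z + 1)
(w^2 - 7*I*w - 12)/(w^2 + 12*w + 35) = (w^2 - 7*I*w - 12)/(w^2 + 12*w + 35)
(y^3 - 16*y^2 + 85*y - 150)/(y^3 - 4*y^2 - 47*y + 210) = (y - 5)/(y + 7)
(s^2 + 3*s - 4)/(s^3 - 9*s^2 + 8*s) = (s + 4)/(s*(s - 8))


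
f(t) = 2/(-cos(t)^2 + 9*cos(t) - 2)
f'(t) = 2*(-2*sin(t)*cos(t) + 9*sin(t))/(-cos(t)^2 + 9*cos(t) - 2)^2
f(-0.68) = 0.46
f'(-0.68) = -0.49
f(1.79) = -0.50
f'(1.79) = 1.15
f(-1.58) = -0.96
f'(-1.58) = -4.16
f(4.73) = -1.09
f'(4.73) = -5.28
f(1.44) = -2.37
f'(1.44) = 24.37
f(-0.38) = 0.36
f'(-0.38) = -0.18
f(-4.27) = -0.33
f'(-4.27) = 0.49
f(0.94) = 0.68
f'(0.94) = 1.44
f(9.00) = -0.18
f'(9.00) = 0.07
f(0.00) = 0.33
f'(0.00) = 0.00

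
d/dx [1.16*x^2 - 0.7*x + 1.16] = 2.32*x - 0.7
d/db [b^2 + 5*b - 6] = 2*b + 5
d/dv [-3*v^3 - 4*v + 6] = -9*v^2 - 4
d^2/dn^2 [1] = 0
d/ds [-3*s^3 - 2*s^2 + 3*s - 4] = -9*s^2 - 4*s + 3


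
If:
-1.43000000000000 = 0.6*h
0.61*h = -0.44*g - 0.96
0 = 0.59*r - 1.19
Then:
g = 1.12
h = -2.38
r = 2.02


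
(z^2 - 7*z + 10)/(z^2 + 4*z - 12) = (z - 5)/(z + 6)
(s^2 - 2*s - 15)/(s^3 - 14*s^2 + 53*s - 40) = (s + 3)/(s^2 - 9*s + 8)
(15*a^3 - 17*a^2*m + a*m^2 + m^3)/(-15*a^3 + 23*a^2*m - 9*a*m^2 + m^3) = (-5*a - m)/(5*a - m)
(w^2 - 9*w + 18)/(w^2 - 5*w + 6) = (w - 6)/(w - 2)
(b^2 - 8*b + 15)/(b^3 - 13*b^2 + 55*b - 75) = 1/(b - 5)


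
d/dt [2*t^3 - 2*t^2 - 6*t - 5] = 6*t^2 - 4*t - 6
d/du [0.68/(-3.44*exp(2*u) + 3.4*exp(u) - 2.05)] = (4.6784*exp(u) - 2.312)*exp(u)/(3.44*exp(2*u) - 3.4*exp(u) + 2.05)^2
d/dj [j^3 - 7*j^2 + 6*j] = 3*j^2 - 14*j + 6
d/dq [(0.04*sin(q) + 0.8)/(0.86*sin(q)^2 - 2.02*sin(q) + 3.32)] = (-0.0344*sin(q)^2 - 1.376*sin(q) + 1.7488)*cos(q)/(0.7396*sin(q)^4 - 3.4744*sin(q)^3 + 9.7908*sin(q)^2 - 13.4128*sin(q) + 11.0224)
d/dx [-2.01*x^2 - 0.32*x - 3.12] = -4.02*x - 0.32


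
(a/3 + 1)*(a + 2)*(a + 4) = a^3/3 + 3*a^2 + 26*a/3 + 8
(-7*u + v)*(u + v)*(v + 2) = -7*u^2*v - 14*u^2 - 6*u*v^2 - 12*u*v + v^3 + 2*v^2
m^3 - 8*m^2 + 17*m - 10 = (m - 5)*(m - 2)*(m - 1)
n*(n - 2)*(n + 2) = n^3 - 4*n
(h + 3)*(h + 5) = h^2 + 8*h + 15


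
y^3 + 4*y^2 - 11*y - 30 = (y - 3)*(y + 2)*(y + 5)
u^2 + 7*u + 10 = (u + 2)*(u + 5)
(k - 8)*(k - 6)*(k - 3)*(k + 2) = k^4 - 15*k^3 + 56*k^2 + 36*k - 288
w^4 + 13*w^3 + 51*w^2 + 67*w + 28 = (w + 1)^2*(w + 4)*(w + 7)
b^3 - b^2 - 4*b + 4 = (b - 2)*(b - 1)*(b + 2)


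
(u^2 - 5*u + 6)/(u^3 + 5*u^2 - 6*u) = (u^2 - 5*u + 6)/(u*(u^2 + 5*u - 6))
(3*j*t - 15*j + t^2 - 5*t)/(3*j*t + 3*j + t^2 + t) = (t - 5)/(t + 1)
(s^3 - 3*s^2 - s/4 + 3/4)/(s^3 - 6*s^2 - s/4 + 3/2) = (s - 3)/(s - 6)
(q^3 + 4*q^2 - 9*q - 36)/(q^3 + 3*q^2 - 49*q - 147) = (q^2 + q - 12)/(q^2 - 49)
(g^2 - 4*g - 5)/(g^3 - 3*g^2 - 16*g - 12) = (g - 5)/(g^2 - 4*g - 12)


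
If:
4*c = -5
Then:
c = -5/4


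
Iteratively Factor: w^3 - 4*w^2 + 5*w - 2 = (w - 1)*(w^2 - 3*w + 2) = (w - 1)^2*(w - 2)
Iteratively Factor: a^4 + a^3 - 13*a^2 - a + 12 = (a + 1)*(a^3 - 13*a + 12) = (a + 1)*(a + 4)*(a^2 - 4*a + 3) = (a - 3)*(a + 1)*(a + 4)*(a - 1)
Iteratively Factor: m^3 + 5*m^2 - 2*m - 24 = (m + 4)*(m^2 + m - 6) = (m - 2)*(m + 4)*(m + 3)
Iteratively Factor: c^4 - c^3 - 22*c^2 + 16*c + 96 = (c + 2)*(c^3 - 3*c^2 - 16*c + 48) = (c - 4)*(c + 2)*(c^2 + c - 12) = (c - 4)*(c + 2)*(c + 4)*(c - 3)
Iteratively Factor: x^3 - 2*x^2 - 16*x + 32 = (x + 4)*(x^2 - 6*x + 8) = (x - 4)*(x + 4)*(x - 2)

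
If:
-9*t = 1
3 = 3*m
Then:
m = 1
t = -1/9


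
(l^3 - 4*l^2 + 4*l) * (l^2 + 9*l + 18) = l^5 + 5*l^4 - 14*l^3 - 36*l^2 + 72*l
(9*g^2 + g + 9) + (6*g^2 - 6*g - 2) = 15*g^2 - 5*g + 7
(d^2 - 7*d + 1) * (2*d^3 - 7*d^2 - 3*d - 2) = 2*d^5 - 21*d^4 + 48*d^3 + 12*d^2 + 11*d - 2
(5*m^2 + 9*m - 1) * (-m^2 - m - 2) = -5*m^4 - 14*m^3 - 18*m^2 - 17*m + 2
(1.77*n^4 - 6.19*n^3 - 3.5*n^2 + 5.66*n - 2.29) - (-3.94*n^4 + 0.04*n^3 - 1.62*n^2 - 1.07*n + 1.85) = 5.71*n^4 - 6.23*n^3 - 1.88*n^2 + 6.73*n - 4.14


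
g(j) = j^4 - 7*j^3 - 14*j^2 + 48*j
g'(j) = 4*j^3 - 21*j^2 - 28*j + 48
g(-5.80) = 1748.07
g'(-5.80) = -1276.49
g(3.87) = -205.33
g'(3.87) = -143.03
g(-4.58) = 599.00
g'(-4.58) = -648.55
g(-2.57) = -53.38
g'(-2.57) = -86.64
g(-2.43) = -64.00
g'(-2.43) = -65.36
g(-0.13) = -6.46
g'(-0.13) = 51.28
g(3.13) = -105.59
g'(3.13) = -122.72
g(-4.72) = 693.95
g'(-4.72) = -708.30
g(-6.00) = 2016.00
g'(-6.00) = -1404.00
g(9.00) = 756.00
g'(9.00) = 1011.00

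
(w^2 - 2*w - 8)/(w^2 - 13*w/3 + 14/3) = 3*(w^2 - 2*w - 8)/(3*w^2 - 13*w + 14)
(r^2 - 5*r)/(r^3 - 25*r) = 1/(r + 5)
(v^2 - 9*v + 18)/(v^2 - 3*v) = (v - 6)/v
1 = 1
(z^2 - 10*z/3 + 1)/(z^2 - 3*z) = (z - 1/3)/z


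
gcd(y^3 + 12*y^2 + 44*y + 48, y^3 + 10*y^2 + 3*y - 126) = y + 6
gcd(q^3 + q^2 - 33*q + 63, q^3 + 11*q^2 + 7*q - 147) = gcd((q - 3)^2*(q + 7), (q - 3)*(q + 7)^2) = q^2 + 4*q - 21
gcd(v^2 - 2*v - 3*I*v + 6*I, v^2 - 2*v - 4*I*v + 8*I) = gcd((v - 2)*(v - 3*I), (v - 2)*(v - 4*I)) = v - 2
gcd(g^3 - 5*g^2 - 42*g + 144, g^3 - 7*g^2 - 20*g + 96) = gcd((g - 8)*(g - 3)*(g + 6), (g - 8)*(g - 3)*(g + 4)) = g^2 - 11*g + 24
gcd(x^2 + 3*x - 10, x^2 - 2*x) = x - 2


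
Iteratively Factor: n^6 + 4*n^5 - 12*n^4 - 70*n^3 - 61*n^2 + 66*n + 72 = (n + 3)*(n^5 + n^4 - 15*n^3 - 25*n^2 + 14*n + 24) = (n + 1)*(n + 3)*(n^4 - 15*n^2 - 10*n + 24) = (n - 4)*(n + 1)*(n + 3)*(n^3 + 4*n^2 + n - 6) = (n - 4)*(n + 1)*(n + 3)^2*(n^2 + n - 2) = (n - 4)*(n + 1)*(n + 2)*(n + 3)^2*(n - 1)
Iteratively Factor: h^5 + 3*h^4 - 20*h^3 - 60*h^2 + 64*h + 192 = (h - 2)*(h^4 + 5*h^3 - 10*h^2 - 80*h - 96) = (h - 4)*(h - 2)*(h^3 + 9*h^2 + 26*h + 24) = (h - 4)*(h - 2)*(h + 4)*(h^2 + 5*h + 6) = (h - 4)*(h - 2)*(h + 2)*(h + 4)*(h + 3)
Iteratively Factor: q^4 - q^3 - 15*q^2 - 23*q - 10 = (q + 1)*(q^3 - 2*q^2 - 13*q - 10) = (q - 5)*(q + 1)*(q^2 + 3*q + 2) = (q - 5)*(q + 1)*(q + 2)*(q + 1)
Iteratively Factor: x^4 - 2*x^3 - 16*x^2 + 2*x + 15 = (x - 1)*(x^3 - x^2 - 17*x - 15) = (x - 5)*(x - 1)*(x^2 + 4*x + 3) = (x - 5)*(x - 1)*(x + 3)*(x + 1)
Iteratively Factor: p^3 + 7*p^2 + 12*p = (p + 4)*(p^2 + 3*p) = (p + 3)*(p + 4)*(p)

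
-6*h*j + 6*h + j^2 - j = (-6*h + j)*(j - 1)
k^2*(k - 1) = k^3 - k^2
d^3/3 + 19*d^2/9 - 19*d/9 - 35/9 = (d/3 + 1/3)*(d - 5/3)*(d + 7)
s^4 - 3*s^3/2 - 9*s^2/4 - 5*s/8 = s*(s - 5/2)*(s + 1/2)^2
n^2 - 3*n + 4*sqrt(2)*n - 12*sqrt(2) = (n - 3)*(n + 4*sqrt(2))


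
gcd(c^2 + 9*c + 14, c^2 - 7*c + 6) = 1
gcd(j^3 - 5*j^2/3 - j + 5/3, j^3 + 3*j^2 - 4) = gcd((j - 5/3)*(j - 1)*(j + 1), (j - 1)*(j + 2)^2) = j - 1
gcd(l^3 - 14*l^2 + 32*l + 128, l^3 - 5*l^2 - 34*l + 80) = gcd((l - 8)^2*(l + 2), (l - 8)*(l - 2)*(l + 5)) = l - 8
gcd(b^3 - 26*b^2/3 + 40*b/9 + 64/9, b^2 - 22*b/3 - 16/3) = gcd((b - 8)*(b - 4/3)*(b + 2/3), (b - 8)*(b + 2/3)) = b^2 - 22*b/3 - 16/3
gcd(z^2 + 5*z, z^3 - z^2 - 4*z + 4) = 1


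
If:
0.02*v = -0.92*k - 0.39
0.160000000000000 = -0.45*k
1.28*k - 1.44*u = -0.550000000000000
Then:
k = -0.36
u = 0.07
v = -3.14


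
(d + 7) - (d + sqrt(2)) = 7 - sqrt(2)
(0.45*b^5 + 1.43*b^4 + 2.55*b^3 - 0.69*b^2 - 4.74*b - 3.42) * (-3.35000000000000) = -1.5075*b^5 - 4.7905*b^4 - 8.5425*b^3 + 2.3115*b^2 + 15.879*b + 11.457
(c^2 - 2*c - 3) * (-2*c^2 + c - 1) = -2*c^4 + 5*c^3 + 3*c^2 - c + 3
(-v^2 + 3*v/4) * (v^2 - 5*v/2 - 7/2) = -v^4 + 13*v^3/4 + 13*v^2/8 - 21*v/8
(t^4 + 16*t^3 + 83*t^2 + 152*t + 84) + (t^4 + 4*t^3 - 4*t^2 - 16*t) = 2*t^4 + 20*t^3 + 79*t^2 + 136*t + 84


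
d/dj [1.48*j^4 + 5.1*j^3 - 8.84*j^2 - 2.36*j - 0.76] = 5.92*j^3 + 15.3*j^2 - 17.68*j - 2.36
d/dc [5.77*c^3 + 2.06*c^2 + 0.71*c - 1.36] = 17.31*c^2 + 4.12*c + 0.71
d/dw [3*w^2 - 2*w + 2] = 6*w - 2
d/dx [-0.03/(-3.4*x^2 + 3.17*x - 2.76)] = (0.0951 - 0.204*x)/(3.4*x^2 - 3.17*x + 2.76)^2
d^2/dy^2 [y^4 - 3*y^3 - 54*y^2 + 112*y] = 12*y^2 - 18*y - 108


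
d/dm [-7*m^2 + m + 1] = 1 - 14*m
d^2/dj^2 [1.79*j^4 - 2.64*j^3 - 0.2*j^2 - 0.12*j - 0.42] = 21.48*j^2 - 15.84*j - 0.4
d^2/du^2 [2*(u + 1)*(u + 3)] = 4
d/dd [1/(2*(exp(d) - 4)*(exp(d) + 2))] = (1 - exp(d))*exp(d)/(exp(4*d) - 4*exp(3*d) - 12*exp(2*d) + 32*exp(d) + 64)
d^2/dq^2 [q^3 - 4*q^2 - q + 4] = 6*q - 8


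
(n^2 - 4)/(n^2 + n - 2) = (n - 2)/(n - 1)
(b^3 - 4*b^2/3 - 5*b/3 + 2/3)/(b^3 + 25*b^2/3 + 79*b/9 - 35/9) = 3*(b^2 - b - 2)/(3*b^2 + 26*b + 35)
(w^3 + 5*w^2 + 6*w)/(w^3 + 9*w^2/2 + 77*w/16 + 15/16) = 16*w*(w + 2)/(16*w^2 + 24*w + 5)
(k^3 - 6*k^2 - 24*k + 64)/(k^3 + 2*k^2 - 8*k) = (k - 8)/k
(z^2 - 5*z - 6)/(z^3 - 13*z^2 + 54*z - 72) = (z + 1)/(z^2 - 7*z + 12)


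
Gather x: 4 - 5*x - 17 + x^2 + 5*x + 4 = x^2 - 9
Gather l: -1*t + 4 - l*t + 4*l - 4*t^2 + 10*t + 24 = l*(4 - t) - 4*t^2 + 9*t + 28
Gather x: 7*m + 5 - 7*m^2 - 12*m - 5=-7*m^2 - 5*m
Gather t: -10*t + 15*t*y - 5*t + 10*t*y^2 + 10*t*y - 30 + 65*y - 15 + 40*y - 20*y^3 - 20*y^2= t*(10*y^2 + 25*y - 15) - 20*y^3 - 20*y^2 + 105*y - 45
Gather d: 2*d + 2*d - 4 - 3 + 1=4*d - 6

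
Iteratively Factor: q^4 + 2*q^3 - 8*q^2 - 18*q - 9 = (q + 1)*(q^3 + q^2 - 9*q - 9) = (q + 1)^2*(q^2 - 9) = (q - 3)*(q + 1)^2*(q + 3)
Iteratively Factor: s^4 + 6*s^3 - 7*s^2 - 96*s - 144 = (s + 3)*(s^3 + 3*s^2 - 16*s - 48) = (s + 3)^2*(s^2 - 16) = (s - 4)*(s + 3)^2*(s + 4)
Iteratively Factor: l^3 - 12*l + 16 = (l + 4)*(l^2 - 4*l + 4) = (l - 2)*(l + 4)*(l - 2)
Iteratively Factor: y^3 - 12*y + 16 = (y + 4)*(y^2 - 4*y + 4) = (y - 2)*(y + 4)*(y - 2)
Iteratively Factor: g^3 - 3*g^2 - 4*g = (g + 1)*(g^2 - 4*g) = g*(g + 1)*(g - 4)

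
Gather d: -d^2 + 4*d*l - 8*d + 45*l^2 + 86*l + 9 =-d^2 + d*(4*l - 8) + 45*l^2 + 86*l + 9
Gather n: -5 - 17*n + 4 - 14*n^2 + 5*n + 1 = -14*n^2 - 12*n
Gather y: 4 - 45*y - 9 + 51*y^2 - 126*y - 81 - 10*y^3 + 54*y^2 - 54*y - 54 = -10*y^3 + 105*y^2 - 225*y - 140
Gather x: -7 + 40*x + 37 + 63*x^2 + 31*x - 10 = 63*x^2 + 71*x + 20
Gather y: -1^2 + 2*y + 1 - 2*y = 0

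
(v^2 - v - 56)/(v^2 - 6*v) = (v^2 - v - 56)/(v*(v - 6))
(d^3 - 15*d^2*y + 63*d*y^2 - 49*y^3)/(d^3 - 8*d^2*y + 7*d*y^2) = (d - 7*y)/d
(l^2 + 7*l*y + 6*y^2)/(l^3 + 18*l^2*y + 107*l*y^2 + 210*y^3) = (l + y)/(l^2 + 12*l*y + 35*y^2)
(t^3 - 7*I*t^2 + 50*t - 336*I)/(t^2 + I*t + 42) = t - 8*I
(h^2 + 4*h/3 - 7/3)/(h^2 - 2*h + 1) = (h + 7/3)/(h - 1)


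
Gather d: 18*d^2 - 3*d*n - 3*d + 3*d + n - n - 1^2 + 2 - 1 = 18*d^2 - 3*d*n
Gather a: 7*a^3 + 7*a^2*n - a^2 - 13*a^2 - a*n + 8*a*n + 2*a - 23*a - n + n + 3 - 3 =7*a^3 + a^2*(7*n - 14) + a*(7*n - 21)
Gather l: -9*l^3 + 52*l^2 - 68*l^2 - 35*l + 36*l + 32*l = -9*l^3 - 16*l^2 + 33*l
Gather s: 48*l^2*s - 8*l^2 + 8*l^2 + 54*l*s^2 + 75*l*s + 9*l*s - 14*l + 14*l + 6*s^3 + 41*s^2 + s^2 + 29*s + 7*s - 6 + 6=6*s^3 + s^2*(54*l + 42) + s*(48*l^2 + 84*l + 36)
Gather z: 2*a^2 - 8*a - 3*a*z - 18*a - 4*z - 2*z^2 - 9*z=2*a^2 - 26*a - 2*z^2 + z*(-3*a - 13)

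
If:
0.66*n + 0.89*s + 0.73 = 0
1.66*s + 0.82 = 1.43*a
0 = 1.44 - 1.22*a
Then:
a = 1.18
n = -1.81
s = 0.52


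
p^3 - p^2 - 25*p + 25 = (p - 5)*(p - 1)*(p + 5)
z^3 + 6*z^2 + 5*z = z*(z + 1)*(z + 5)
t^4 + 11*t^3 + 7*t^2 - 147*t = t*(t - 3)*(t + 7)^2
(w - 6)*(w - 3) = w^2 - 9*w + 18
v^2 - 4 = (v - 2)*(v + 2)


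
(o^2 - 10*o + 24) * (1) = o^2 - 10*o + 24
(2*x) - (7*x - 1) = 1 - 5*x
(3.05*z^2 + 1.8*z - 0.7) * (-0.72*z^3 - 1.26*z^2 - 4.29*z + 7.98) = -2.196*z^5 - 5.139*z^4 - 14.8485*z^3 + 17.499*z^2 + 17.367*z - 5.586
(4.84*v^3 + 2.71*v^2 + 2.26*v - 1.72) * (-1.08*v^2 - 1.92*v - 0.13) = -5.2272*v^5 - 12.2196*v^4 - 8.2732*v^3 - 2.8339*v^2 + 3.0086*v + 0.2236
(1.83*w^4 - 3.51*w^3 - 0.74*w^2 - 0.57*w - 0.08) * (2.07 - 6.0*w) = -10.98*w^5 + 24.8481*w^4 - 2.8257*w^3 + 1.8882*w^2 - 0.6999*w - 0.1656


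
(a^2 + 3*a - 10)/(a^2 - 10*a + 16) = (a + 5)/(a - 8)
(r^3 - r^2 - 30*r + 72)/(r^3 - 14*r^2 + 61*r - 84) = (r + 6)/(r - 7)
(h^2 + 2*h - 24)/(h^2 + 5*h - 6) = (h - 4)/(h - 1)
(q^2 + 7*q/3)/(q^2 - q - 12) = q*(3*q + 7)/(3*(q^2 - q - 12))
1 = 1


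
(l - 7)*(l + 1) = l^2 - 6*l - 7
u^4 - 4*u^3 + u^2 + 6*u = u*(u - 3)*(u - 2)*(u + 1)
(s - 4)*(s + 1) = s^2 - 3*s - 4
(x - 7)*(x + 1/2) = x^2 - 13*x/2 - 7/2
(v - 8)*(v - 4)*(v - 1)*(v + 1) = v^4 - 12*v^3 + 31*v^2 + 12*v - 32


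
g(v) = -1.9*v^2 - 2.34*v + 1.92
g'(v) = -3.8*v - 2.34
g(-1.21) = 1.97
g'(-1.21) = 2.26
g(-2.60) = -4.84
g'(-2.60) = 7.54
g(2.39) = -14.53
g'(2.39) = -11.42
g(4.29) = -43.09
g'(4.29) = -18.64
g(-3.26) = -10.64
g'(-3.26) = 10.05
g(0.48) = 0.36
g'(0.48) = -4.16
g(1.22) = -3.76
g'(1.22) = -6.98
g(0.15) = 1.53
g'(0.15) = -2.91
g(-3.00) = -8.16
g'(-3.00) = 9.06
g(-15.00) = -390.48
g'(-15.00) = 54.66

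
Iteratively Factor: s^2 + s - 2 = (s + 2)*(s - 1)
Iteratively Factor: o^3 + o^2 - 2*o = (o - 1)*(o^2 + 2*o) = o*(o - 1)*(o + 2)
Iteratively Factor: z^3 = (z)*(z^2) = z^2*(z)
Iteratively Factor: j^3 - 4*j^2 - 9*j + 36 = (j + 3)*(j^2 - 7*j + 12) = (j - 3)*(j + 3)*(j - 4)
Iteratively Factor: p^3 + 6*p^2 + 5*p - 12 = (p + 3)*(p^2 + 3*p - 4) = (p + 3)*(p + 4)*(p - 1)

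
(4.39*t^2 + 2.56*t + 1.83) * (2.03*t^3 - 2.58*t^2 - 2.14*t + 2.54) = 8.9117*t^5 - 6.1294*t^4 - 12.2845*t^3 + 0.950799999999998*t^2 + 2.5862*t + 4.6482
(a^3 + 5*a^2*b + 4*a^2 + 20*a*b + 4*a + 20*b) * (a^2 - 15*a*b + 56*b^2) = a^5 - 10*a^4*b + 4*a^4 - 19*a^3*b^2 - 40*a^3*b + 4*a^3 + 280*a^2*b^3 - 76*a^2*b^2 - 40*a^2*b + 1120*a*b^3 - 76*a*b^2 + 1120*b^3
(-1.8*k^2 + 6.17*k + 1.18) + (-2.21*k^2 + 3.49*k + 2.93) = -4.01*k^2 + 9.66*k + 4.11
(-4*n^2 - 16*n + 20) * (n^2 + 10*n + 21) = -4*n^4 - 56*n^3 - 224*n^2 - 136*n + 420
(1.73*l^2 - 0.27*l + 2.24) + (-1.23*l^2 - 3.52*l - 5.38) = 0.5*l^2 - 3.79*l - 3.14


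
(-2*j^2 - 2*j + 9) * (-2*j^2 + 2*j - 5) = 4*j^4 - 12*j^2 + 28*j - 45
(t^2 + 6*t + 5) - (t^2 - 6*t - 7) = 12*t + 12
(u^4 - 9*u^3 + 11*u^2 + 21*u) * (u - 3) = u^5 - 12*u^4 + 38*u^3 - 12*u^2 - 63*u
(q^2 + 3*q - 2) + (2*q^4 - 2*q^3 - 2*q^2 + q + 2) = 2*q^4 - 2*q^3 - q^2 + 4*q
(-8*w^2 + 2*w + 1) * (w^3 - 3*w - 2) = -8*w^5 + 2*w^4 + 25*w^3 + 10*w^2 - 7*w - 2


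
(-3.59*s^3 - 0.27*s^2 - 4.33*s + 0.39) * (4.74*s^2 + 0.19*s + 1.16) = -17.0166*s^5 - 1.9619*s^4 - 24.7399*s^3 + 0.7127*s^2 - 4.9487*s + 0.4524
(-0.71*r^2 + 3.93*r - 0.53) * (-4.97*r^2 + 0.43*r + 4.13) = 3.5287*r^4 - 19.8374*r^3 + 1.3917*r^2 + 16.003*r - 2.1889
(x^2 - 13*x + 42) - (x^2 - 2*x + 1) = 41 - 11*x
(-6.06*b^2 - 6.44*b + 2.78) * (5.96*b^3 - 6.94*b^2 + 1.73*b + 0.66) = -36.1176*b^5 + 3.67399999999999*b^4 + 50.7786*b^3 - 34.434*b^2 + 0.558999999999998*b + 1.8348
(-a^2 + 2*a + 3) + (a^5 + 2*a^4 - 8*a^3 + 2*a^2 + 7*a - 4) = a^5 + 2*a^4 - 8*a^3 + a^2 + 9*a - 1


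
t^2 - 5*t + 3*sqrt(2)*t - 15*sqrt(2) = (t - 5)*(t + 3*sqrt(2))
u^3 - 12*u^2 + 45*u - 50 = (u - 5)^2*(u - 2)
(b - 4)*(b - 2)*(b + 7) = b^3 + b^2 - 34*b + 56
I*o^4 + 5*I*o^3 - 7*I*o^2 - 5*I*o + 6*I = (o - 1)*(o + 1)*(o + 6)*(I*o - I)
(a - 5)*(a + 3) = a^2 - 2*a - 15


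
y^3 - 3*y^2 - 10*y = y*(y - 5)*(y + 2)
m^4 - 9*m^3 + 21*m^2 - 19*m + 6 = (m - 6)*(m - 1)^3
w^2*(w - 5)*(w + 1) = w^4 - 4*w^3 - 5*w^2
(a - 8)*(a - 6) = a^2 - 14*a + 48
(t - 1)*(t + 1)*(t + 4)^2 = t^4 + 8*t^3 + 15*t^2 - 8*t - 16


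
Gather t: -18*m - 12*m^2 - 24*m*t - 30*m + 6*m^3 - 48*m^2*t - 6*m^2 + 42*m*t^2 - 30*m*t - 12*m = 6*m^3 - 18*m^2 + 42*m*t^2 - 60*m + t*(-48*m^2 - 54*m)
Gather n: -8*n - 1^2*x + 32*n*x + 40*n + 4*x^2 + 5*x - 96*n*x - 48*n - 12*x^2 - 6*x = n*(-64*x - 16) - 8*x^2 - 2*x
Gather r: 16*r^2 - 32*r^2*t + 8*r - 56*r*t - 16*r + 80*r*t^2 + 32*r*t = r^2*(16 - 32*t) + r*(80*t^2 - 24*t - 8)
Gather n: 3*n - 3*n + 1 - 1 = 0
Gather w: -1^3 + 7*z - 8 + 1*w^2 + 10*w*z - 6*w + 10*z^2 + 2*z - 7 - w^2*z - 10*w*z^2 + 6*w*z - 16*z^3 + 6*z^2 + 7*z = w^2*(1 - z) + w*(-10*z^2 + 16*z - 6) - 16*z^3 + 16*z^2 + 16*z - 16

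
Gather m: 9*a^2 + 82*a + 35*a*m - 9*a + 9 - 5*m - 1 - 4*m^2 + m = 9*a^2 + 73*a - 4*m^2 + m*(35*a - 4) + 8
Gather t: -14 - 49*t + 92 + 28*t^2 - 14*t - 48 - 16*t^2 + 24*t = 12*t^2 - 39*t + 30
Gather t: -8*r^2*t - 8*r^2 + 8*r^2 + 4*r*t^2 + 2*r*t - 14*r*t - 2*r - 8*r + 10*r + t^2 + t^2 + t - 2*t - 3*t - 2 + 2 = t^2*(4*r + 2) + t*(-8*r^2 - 12*r - 4)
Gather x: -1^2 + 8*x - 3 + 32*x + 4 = 40*x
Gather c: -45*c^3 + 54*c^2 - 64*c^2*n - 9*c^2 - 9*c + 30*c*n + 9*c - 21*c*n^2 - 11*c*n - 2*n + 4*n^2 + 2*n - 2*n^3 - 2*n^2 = -45*c^3 + c^2*(45 - 64*n) + c*(-21*n^2 + 19*n) - 2*n^3 + 2*n^2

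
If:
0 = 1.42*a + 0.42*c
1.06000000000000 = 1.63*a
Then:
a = 0.65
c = -2.20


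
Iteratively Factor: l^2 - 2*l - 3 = (l + 1)*(l - 3)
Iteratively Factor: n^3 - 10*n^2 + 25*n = (n - 5)*(n^2 - 5*n) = n*(n - 5)*(n - 5)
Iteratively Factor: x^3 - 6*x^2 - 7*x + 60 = (x - 4)*(x^2 - 2*x - 15) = (x - 4)*(x + 3)*(x - 5)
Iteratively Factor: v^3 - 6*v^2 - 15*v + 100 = (v - 5)*(v^2 - v - 20) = (v - 5)^2*(v + 4)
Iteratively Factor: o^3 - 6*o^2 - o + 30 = (o - 5)*(o^2 - o - 6) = (o - 5)*(o - 3)*(o + 2)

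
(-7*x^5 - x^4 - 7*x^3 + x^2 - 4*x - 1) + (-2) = -7*x^5 - x^4 - 7*x^3 + x^2 - 4*x - 3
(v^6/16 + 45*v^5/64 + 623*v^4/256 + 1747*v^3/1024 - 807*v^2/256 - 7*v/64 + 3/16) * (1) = v^6/16 + 45*v^5/64 + 623*v^4/256 + 1747*v^3/1024 - 807*v^2/256 - 7*v/64 + 3/16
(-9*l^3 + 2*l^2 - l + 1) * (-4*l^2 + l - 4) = 36*l^5 - 17*l^4 + 42*l^3 - 13*l^2 + 5*l - 4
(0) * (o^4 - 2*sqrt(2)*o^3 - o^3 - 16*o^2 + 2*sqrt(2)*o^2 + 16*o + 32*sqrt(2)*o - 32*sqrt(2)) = 0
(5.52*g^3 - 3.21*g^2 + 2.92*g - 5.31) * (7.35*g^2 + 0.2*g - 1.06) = 40.572*g^5 - 22.4895*g^4 + 14.9688*g^3 - 35.0419*g^2 - 4.1572*g + 5.6286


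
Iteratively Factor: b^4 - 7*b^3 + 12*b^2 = (b)*(b^3 - 7*b^2 + 12*b) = b^2*(b^2 - 7*b + 12) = b^2*(b - 4)*(b - 3)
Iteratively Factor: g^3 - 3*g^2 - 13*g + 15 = (g - 5)*(g^2 + 2*g - 3) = (g - 5)*(g - 1)*(g + 3)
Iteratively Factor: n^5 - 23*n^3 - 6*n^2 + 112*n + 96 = (n + 4)*(n^4 - 4*n^3 - 7*n^2 + 22*n + 24) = (n + 1)*(n + 4)*(n^3 - 5*n^2 - 2*n + 24) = (n - 3)*(n + 1)*(n + 4)*(n^2 - 2*n - 8) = (n - 4)*(n - 3)*(n + 1)*(n + 4)*(n + 2)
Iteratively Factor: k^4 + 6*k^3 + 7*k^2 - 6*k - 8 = (k + 4)*(k^3 + 2*k^2 - k - 2) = (k - 1)*(k + 4)*(k^2 + 3*k + 2) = (k - 1)*(k + 2)*(k + 4)*(k + 1)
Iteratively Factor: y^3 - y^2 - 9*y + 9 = (y - 3)*(y^2 + 2*y - 3) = (y - 3)*(y + 3)*(y - 1)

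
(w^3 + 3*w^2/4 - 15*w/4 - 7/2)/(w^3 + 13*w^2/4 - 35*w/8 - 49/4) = 2*(w + 1)/(2*w + 7)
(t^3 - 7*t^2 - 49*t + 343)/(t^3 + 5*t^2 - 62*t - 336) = (t^2 - 14*t + 49)/(t^2 - 2*t - 48)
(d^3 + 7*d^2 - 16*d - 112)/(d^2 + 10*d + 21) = (d^2 - 16)/(d + 3)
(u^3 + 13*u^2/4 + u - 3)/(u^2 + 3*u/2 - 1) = (4*u^2 + 5*u - 6)/(2*(2*u - 1))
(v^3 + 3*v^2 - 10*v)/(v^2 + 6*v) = (v^2 + 3*v - 10)/(v + 6)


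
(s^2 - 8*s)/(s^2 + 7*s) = (s - 8)/(s + 7)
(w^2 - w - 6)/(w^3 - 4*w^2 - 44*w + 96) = (w^2 - w - 6)/(w^3 - 4*w^2 - 44*w + 96)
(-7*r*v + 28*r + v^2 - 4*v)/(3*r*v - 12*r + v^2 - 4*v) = (-7*r + v)/(3*r + v)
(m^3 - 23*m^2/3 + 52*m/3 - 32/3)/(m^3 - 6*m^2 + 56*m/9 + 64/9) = 3*(m - 1)/(3*m + 2)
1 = 1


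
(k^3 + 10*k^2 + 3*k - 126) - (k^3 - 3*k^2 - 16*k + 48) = 13*k^2 + 19*k - 174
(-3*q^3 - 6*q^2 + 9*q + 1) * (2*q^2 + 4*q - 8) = -6*q^5 - 24*q^4 + 18*q^3 + 86*q^2 - 68*q - 8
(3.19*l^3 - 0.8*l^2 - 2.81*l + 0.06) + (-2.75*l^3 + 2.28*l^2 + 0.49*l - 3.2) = 0.44*l^3 + 1.48*l^2 - 2.32*l - 3.14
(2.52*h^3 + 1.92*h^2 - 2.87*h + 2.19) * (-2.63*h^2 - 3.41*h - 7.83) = -6.6276*h^5 - 13.6428*h^4 - 18.7307*h^3 - 11.0066*h^2 + 15.0042*h - 17.1477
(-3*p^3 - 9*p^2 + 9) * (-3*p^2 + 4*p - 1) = 9*p^5 + 15*p^4 - 33*p^3 - 18*p^2 + 36*p - 9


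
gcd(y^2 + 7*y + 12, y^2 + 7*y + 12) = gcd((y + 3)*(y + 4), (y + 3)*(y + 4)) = y^2 + 7*y + 12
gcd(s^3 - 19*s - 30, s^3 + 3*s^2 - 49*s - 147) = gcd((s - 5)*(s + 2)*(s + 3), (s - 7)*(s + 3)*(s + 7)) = s + 3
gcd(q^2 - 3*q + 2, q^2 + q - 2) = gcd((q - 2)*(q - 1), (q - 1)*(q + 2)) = q - 1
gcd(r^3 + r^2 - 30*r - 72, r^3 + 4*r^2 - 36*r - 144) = r^2 - 2*r - 24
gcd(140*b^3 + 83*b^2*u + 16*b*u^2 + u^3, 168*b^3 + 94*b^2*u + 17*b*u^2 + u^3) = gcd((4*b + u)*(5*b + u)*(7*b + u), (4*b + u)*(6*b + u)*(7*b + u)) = 28*b^2 + 11*b*u + u^2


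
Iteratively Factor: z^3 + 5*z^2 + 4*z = (z)*(z^2 + 5*z + 4) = z*(z + 4)*(z + 1)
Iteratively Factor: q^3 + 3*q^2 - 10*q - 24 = (q + 2)*(q^2 + q - 12) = (q - 3)*(q + 2)*(q + 4)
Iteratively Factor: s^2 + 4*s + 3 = (s + 3)*(s + 1)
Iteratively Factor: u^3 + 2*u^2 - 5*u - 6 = (u - 2)*(u^2 + 4*u + 3) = (u - 2)*(u + 3)*(u + 1)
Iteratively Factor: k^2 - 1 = (k - 1)*(k + 1)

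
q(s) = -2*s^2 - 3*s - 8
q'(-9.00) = 33.00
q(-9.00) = -143.00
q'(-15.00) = 57.00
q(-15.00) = -413.00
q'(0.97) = -6.88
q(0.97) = -12.79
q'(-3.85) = 12.40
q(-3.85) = -26.10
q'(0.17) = -3.68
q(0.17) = -8.57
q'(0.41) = -4.64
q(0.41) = -9.57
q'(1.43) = -8.72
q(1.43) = -16.38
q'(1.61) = -9.44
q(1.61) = -18.01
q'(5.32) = -24.28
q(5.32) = -80.56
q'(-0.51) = -0.96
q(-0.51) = -6.99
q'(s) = -4*s - 3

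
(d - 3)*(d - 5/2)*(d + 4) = d^3 - 3*d^2/2 - 29*d/2 + 30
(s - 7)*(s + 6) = s^2 - s - 42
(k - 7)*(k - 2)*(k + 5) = k^3 - 4*k^2 - 31*k + 70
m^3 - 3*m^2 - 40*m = m*(m - 8)*(m + 5)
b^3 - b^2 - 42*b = b*(b - 7)*(b + 6)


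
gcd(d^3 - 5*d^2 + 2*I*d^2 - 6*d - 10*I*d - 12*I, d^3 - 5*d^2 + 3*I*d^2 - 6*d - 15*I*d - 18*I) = d^2 - 5*d - 6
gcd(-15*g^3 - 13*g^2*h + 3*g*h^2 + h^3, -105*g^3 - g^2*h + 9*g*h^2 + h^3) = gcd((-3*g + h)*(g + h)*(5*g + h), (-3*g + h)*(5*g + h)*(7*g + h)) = 15*g^2 - 2*g*h - h^2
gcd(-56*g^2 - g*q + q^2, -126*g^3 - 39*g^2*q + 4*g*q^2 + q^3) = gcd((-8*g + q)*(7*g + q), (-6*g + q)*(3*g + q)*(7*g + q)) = 7*g + q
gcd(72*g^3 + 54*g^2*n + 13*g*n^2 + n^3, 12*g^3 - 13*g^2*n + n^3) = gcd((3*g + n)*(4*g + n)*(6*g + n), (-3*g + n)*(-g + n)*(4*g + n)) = 4*g + n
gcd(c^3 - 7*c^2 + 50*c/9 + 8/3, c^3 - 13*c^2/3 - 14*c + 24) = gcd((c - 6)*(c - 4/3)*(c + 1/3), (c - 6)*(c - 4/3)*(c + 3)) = c^2 - 22*c/3 + 8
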